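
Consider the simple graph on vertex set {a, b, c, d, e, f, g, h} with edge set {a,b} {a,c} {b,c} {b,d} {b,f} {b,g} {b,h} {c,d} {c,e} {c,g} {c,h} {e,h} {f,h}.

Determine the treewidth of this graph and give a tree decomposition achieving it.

The largest bag has 3 vertices, giving width 2; this decomposition certifies tw(G) ≤ 2. On the other hand G contains the 3-clique {c, e, h}. A clique must lie in a single bag of any decomposition, so no decomposition can have width below 2. The upper and lower bounds meet at 2, so that is the treewidth.

Treewidth 2.
Bags: B1 = {b, c, h}  B2 = {b, c, d}  B3 = {a, b, c}  B4 = {c, e, h}  B5 = {b, f, h}  B6 = {b, c, g}
Tree: B1–B2, B1–B3, B1–B4, B1–B5, B2–B6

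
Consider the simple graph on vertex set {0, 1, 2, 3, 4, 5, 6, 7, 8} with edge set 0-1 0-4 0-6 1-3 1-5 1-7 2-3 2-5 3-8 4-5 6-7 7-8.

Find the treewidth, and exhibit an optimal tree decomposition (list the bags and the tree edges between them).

Treewidth 3.
Bags: B1 = {0, 4, 6, 7}  B2 = {0, 1, 4, 7}  B3 = {1, 4, 5, 7}  B4 = {1, 5, 7, 8}  B5 = {1, 3, 5, 8}  B6 = {2, 3, 5, 8}
Tree: B1–B2, B2–B3, B3–B4, B4–B5, B5–B6

Every bag has size at most 4, so the width is 4 − 1 = 3 and tw(G) ≤ 3. For the lower bound: the 4 vertex sets {0,4,6}, {7}, {1}, {2,3,5,8} are disjoint, each induces a connected subgraph, and every pair is joined by at least one edge of G. Contracting each set to a single vertex therefore yields K_{4} as a minor, and since treewidth is minor-monotone, tw(G) ≥ tw(K_{4}) = 3. Hence tw(G) = 3 exactly.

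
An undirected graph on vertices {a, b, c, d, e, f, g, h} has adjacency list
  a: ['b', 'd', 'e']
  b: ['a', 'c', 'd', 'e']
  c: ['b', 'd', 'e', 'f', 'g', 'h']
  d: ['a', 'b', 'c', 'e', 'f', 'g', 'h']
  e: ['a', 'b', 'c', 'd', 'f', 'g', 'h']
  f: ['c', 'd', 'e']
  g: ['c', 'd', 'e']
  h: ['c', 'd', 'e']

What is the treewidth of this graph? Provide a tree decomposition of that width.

Treewidth 3.
One optimal decomposition is:
Bags: B1 = {c, d, e, g}  B2 = {c, d, e, h}  B3 = {b, c, d, e}  B4 = {a, b, d, e}  B5 = {c, d, e, f}
Tree: B1–B2, B1–B3, B3–B4, B1–B5

Each bag holds 4 vertices, so the decomposition has width 3, which upper-bounds the treewidth. For the lower bound, the 4 vertices {c, d, e, g} are pairwise adjacent, and any tree decomposition puts a clique entirely inside one bag — forcing width ≥ 3. The upper and lower bounds meet at 3, so that is the treewidth.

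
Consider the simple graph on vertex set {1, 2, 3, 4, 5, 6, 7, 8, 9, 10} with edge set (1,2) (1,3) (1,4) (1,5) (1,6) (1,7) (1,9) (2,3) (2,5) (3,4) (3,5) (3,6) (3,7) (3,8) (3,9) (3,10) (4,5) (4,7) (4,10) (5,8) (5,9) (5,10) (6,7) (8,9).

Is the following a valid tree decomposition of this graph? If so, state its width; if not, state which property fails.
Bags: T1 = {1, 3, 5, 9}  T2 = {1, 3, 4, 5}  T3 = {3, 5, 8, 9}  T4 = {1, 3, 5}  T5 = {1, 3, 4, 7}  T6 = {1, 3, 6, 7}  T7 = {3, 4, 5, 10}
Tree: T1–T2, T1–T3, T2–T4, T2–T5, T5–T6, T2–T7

A tree decomposition must satisfy three properties: every vertex lies in some bag; for every edge, both endpoints lie together in some bag; and for every vertex, the bags containing it form a connected subtree. Here vertex 2 appears in no bag, so the decomposition is invalid.

No — vertex 2 appears in no bag.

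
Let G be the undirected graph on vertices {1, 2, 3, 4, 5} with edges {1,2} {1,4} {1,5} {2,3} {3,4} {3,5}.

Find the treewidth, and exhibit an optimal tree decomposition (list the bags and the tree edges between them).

The largest bag has 3 vertices, giving width 2; this decomposition certifies tw(G) ≤ 2. Since 5–3–4–1–5 is a cycle in G, G is not acyclic. Forests are exactly the graphs of treewidth ≤ 1, so tw(G) ≥ 2. Hence tw(G) = 2 exactly.

Treewidth 2.
One such decomposition:
Bags: B1 = {1, 3, 5}  B2 = {1, 3, 4}  B3 = {1, 2, 3}
Tree: B1–B2, B2–B3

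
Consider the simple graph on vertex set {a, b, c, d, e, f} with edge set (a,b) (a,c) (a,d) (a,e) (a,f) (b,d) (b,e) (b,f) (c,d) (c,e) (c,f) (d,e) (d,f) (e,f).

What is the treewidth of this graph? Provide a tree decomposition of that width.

Treewidth 4.
Bags: B1 = {a, c, d, e, f}  B2 = {a, b, d, e, f}
Tree: B1–B2

Each bag holds 5 vertices, so the decomposition has width 4, which upper-bounds the treewidth. Conversely, {a, c, d, e, f} is a clique of size 5, and the vertices of any clique must share a bag in every tree decomposition; so some bag has ≥ 5 vertices and tw(G) ≥ 4. The upper and lower bounds meet at 4, so that is the treewidth.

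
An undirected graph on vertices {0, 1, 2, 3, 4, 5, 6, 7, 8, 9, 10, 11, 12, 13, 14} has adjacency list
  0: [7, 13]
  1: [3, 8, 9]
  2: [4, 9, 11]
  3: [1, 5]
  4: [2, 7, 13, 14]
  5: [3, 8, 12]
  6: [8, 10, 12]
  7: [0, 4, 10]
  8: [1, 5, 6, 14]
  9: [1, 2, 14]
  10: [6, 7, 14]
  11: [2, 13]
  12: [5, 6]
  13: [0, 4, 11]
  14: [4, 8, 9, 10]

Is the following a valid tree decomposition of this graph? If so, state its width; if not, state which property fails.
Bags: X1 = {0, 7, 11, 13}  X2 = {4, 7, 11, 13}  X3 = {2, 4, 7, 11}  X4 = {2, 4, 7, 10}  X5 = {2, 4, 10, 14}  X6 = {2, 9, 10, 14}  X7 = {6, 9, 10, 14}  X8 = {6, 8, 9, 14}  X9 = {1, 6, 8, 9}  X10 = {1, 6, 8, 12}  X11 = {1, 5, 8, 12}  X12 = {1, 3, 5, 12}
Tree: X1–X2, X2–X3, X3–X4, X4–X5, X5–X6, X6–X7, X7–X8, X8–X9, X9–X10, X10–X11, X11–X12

Every vertex of G appears in some bag (union = {0, 1, 2, 3, 4, 5, 6, 7, 8, 9, 10, 11, 12, 13, 14}); every edge is covered by a bag; and for each vertex v the set of bags containing v is connected in the bag tree. The decomposition is therefore valid. The largest bag has 4 vertices, so the width is 3.

Yes; width 3.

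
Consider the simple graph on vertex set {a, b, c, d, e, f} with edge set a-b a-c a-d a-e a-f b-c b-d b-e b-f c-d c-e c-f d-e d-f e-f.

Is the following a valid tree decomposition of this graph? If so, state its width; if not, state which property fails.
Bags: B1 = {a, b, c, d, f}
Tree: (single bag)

A tree decomposition must satisfy three properties: every vertex lies in some bag; for every edge, both endpoints lie together in some bag; and for every vertex, the bags containing it form a connected subtree. Here vertex e appears in no bag, so the decomposition is invalid.

No — vertex e appears in no bag.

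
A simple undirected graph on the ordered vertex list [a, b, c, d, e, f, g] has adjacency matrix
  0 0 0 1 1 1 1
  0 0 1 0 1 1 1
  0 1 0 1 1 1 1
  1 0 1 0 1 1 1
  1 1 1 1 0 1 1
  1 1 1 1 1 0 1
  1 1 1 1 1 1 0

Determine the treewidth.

A width-4 tree decomposition is:
Bags: B1 = {c, d, e, f, g}  B2 = {b, c, e, f, g}  B3 = {a, d, e, f, g}
Tree: B1–B2, B1–B3
Every bag has size at most 5, so the width is 5 − 1 = 4 and tw(G) ≤ 4. For the lower bound, the 5 vertices {c, d, e, f, g} are pairwise adjacent, and any tree decomposition puts a clique entirely inside one bag — forcing width ≥ 4. Combining the bounds, tw(G) = 4.

4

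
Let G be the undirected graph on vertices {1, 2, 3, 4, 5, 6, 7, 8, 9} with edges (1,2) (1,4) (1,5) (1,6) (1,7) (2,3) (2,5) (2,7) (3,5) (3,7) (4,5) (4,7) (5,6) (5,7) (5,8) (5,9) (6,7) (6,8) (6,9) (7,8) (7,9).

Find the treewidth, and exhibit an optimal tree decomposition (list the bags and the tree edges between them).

The largest bag has 4 vertices, giving width 3; this decomposition certifies tw(G) ≤ 3. Conversely, {5, 6, 7, 8} is a clique of size 4, and the vertices of any clique must share a bag in every tree decomposition; so some bag has ≥ 4 vertices and tw(G) ≥ 3. Therefore the treewidth is 3.

Treewidth 3.
One such decomposition:
Bags: B1 = {1, 2, 5, 7}  B2 = {2, 3, 5, 7}  B3 = {1, 4, 5, 7}  B4 = {1, 5, 6, 7}  B5 = {5, 6, 7, 8}  B6 = {5, 6, 7, 9}
Tree: B1–B2, B1–B3, B3–B4, B4–B5, B5–B6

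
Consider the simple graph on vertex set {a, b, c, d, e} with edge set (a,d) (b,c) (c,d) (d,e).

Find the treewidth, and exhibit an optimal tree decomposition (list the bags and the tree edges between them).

Treewidth 1.
One optimal decomposition is:
Bags: B1 = {c, d}  B2 = {d, e}  B3 = {a, d}  B4 = {b, c}
Tree: B1–B2, B1–B3, B1–B4

Every bag has size at most 2, so the width is 2 − 1 = 1 and tw(G) ≤ 1. Any graph with an edge has treewidth ≥ 1, and G has the edge d–c. The upper and lower bounds meet at 1, so that is the treewidth.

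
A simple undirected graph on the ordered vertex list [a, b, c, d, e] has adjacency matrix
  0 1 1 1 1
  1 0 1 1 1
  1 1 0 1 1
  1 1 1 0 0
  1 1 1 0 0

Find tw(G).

A width-3 tree decomposition is:
Bags: B1 = {a, b, c, d}  B2 = {a, b, c, e}
Tree: B1–B2
The largest bag has 4 vertices, giving width 3; this decomposition certifies tw(G) ≤ 3. For the lower bound, the 4 vertices {a, b, c, d} are pairwise adjacent, and any tree decomposition puts a clique entirely inside one bag — forcing width ≥ 3. Combining the bounds, tw(G) = 3.

3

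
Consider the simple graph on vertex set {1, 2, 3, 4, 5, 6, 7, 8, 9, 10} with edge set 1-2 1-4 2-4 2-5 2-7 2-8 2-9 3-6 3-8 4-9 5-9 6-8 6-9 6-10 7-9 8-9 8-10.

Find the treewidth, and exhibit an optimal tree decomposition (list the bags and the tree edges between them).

Treewidth 2.
Bags: B1 = {6, 8, 10}  B2 = {6, 8, 9}  B3 = {2, 8, 9}  B4 = {2, 4, 9}  B5 = {2, 7, 9}  B6 = {3, 6, 8}  B7 = {1, 2, 4}  B8 = {2, 5, 9}
Tree: B1–B2, B2–B3, B3–B4, B4–B5, B2–B6, B4–B7, B3–B8

The largest bag has 3 vertices, giving width 2; this decomposition certifies tw(G) ≤ 2. For the lower bound, the 3 vertices {6, 8, 10} are pairwise adjacent, and any tree decomposition puts a clique entirely inside one bag — forcing width ≥ 2. Therefore the treewidth is 2.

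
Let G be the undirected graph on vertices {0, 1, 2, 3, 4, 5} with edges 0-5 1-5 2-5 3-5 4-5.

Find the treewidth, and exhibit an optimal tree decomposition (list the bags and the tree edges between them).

Each bag holds 2 vertices, so the decomposition has width 1, which upper-bounds the treewidth. Since G has at least one edge (e.g. 0–5), it is not an edgeless graph, so tw(G) ≥ 1. The upper and lower bounds meet at 1, so that is the treewidth.

Treewidth 1.
Bags: B1 = {0, 5}  B2 = {2, 5}  B3 = {1, 5}  B4 = {4, 5}  B5 = {3, 5}
Tree: B1–B2, B2–B3, B1–B4, B1–B5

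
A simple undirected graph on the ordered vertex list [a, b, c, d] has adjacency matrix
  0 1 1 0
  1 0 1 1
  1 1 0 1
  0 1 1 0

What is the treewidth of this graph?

2

A width-2 tree decomposition is:
Bags: B1 = {a, b, c}  B2 = {b, c, d}
Tree: B1–B2
Each bag holds 3 vertices, so the decomposition has width 2, which upper-bounds the treewidth. Conversely, {b, c, d} is a clique of size 3, and the vertices of any clique must share a bag in every tree decomposition; so some bag has ≥ 3 vertices and tw(G) ≥ 2. The upper and lower bounds meet at 2, so that is the treewidth.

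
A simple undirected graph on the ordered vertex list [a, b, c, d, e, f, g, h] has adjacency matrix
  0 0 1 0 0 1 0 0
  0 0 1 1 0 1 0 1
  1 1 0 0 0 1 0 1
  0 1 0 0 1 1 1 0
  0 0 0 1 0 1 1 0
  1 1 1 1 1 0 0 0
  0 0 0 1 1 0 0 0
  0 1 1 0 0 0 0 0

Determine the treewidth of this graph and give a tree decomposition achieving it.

Each bag holds 3 vertices, so the decomposition has width 2, which upper-bounds the treewidth. Conversely, {d, e, g} is a clique of size 3, and the vertices of any clique must share a bag in every tree decomposition; so some bag has ≥ 3 vertices and tw(G) ≥ 2. Therefore the treewidth is 2.

Treewidth 2.
One optimal decomposition is:
Bags: B1 = {b, d, f}  B2 = {b, c, f}  B3 = {d, e, f}  B4 = {b, c, h}  B5 = {d, e, g}  B6 = {a, c, f}
Tree: B1–B2, B1–B3, B2–B4, B3–B5, B2–B6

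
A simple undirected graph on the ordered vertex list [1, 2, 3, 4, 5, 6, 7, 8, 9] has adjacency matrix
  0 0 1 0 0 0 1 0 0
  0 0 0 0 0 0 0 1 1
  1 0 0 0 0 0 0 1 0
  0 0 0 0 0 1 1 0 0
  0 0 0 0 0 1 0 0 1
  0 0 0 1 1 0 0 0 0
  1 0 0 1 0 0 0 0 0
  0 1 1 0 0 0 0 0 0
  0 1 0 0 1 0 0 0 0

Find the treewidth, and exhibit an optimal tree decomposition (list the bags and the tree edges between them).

Every bag has size at most 3, so the width is 3 − 1 = 2 and tw(G) ≤ 2. Since 2–8–3–1–7–4–6–5–9–2 is a cycle in G, G is not acyclic. Forests are exactly the graphs of treewidth ≤ 1, so tw(G) ≥ 2. The upper and lower bounds meet at 2, so that is the treewidth.

Treewidth 2.
One optimal decomposition is:
Bags: B1 = {2, 3, 8}  B2 = {1, 2, 3}  B3 = {1, 2, 7}  B4 = {2, 4, 7}  B5 = {2, 4, 6}  B6 = {2, 5, 6}  B7 = {2, 5, 9}
Tree: B1–B2, B2–B3, B3–B4, B4–B5, B5–B6, B6–B7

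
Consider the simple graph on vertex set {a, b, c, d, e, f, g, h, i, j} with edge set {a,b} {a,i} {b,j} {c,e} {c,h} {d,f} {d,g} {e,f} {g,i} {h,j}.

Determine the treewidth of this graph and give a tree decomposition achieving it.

The largest bag has 3 vertices, giving width 2; this decomposition certifies tw(G) ≤ 2. For the lower bound, G contains the cycle i–g–d–f–e–c–h–j–b–a–i, so G is not a forest; only forests have treewidth ≤ 1, hence tw(G) ≥ 2. Combining the bounds, tw(G) = 2.

Treewidth 2.
One such decomposition:
Bags: B1 = {d, g, i}  B2 = {d, f, i}  B3 = {e, f, i}  B4 = {c, e, i}  B5 = {c, h, i}  B6 = {h, i, j}  B7 = {b, i, j}  B8 = {a, b, i}
Tree: B1–B2, B2–B3, B3–B4, B4–B5, B5–B6, B6–B7, B7–B8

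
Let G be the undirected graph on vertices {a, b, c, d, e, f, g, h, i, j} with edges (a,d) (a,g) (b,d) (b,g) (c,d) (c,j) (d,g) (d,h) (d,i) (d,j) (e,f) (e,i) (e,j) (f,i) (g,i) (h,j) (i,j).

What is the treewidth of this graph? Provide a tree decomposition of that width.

Treewidth 2.
Bags: B1 = {d, i, j}  B2 = {e, i, j}  B3 = {d, h, j}  B4 = {d, g, i}  B5 = {a, d, g}  B6 = {b, d, g}  B7 = {c, d, j}  B8 = {e, f, i}
Tree: B1–B2, B1–B3, B1–B4, B4–B5, B4–B6, B1–B7, B2–B8

The largest bag has 3 vertices, giving width 2; this decomposition certifies tw(G) ≤ 2. For the lower bound, the 3 vertices {a, d, g} are pairwise adjacent, and any tree decomposition puts a clique entirely inside one bag — forcing width ≥ 2. Therefore the treewidth is 2.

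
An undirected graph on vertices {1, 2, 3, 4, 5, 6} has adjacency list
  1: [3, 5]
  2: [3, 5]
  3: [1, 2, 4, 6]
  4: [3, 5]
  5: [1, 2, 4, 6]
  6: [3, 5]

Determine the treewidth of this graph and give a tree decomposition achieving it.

Treewidth 2.
One such decomposition:
Bags: B1 = {3, 4, 5}  B2 = {2, 3, 5}  B3 = {1, 3, 5}  B4 = {3, 5, 6}
Tree: B1–B2, B2–B3, B3–B4

The largest bag has 3 vertices, giving width 2; this decomposition certifies tw(G) ≤ 2. For the lower bound, G contains the cycle 3–4–5–2–3, so G is not a forest; only forests have treewidth ≤ 1, hence tw(G) ≥ 2. Combining the bounds, tw(G) = 2.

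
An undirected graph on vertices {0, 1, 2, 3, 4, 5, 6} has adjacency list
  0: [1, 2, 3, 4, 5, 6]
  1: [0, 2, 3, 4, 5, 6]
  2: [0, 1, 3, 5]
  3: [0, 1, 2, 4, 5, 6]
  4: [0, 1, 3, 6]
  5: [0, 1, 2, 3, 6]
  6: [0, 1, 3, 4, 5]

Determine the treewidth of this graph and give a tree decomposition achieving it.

Treewidth 4.
One optimal decomposition is:
Bags: B1 = {0, 1, 3, 4, 6}  B2 = {0, 1, 3, 5, 6}  B3 = {0, 1, 2, 3, 5}
Tree: B1–B2, B2–B3

Every bag has size at most 5, so the width is 5 − 1 = 4 and tw(G) ≤ 4. On the other hand G contains the 5-clique {0, 1, 3, 4, 6}. A clique must lie in a single bag of any decomposition, so no decomposition can have width below 4. Therefore the treewidth is 4.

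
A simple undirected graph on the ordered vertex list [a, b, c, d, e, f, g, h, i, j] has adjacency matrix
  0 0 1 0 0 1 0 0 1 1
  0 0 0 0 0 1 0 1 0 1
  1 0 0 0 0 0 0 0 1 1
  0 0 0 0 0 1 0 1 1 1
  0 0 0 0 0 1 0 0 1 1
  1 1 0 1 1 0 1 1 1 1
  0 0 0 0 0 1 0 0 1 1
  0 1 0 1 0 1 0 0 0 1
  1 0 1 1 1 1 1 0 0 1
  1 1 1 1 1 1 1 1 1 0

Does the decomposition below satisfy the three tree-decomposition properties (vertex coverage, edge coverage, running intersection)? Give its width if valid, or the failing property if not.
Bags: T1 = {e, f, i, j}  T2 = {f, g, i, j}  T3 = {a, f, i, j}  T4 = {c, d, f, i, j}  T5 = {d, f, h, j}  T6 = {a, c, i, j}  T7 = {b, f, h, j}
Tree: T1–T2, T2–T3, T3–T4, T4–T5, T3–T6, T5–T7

No — bags containing vertex c are not connected in the tree.

A tree decomposition must satisfy three properties: every vertex lies in some bag; for every edge, both endpoints lie together in some bag; and for every vertex, the bags containing it form a connected subtree. Here bags containing vertex c are not connected in the tree, so the decomposition is invalid.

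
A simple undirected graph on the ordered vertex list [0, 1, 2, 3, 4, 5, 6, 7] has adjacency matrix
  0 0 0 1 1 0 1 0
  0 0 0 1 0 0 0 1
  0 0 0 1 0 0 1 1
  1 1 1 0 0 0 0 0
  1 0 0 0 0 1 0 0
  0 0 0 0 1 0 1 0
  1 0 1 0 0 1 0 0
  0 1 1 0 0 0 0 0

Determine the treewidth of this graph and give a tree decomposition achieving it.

The largest bag has 3 vertices, giving width 2; this decomposition certifies tw(G) ≤ 2. For the lower bound, G contains the cycle 1–7–2–3–1, so G is not a forest; only forests have treewidth ≤ 1, hence tw(G) ≥ 2. Hence tw(G) = 2 exactly.

Treewidth 2.
One optimal decomposition is:
Bags: B1 = {1, 3, 7}  B2 = {2, 3, 7}  B3 = {0, 2, 3}  B4 = {0, 2, 6}  B5 = {0, 4, 6}  B6 = {4, 5, 6}
Tree: B1–B2, B2–B3, B3–B4, B4–B5, B5–B6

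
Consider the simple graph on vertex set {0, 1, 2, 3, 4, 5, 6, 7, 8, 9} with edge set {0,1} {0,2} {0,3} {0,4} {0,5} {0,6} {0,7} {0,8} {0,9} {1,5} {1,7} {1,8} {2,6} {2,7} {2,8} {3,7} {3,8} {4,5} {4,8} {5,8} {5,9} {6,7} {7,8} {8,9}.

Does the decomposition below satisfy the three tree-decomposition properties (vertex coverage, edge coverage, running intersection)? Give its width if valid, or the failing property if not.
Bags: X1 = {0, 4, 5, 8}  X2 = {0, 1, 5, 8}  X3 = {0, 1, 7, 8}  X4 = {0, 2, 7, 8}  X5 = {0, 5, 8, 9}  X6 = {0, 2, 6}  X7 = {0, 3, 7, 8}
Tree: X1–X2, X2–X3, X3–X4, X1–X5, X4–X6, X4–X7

A tree decomposition must satisfy three properties: every vertex lies in some bag; for every edge, both endpoints lie together in some bag; and for every vertex, the bags containing it form a connected subtree. Here edge (7,6) lies in no bag, so the decomposition is invalid.

No — edge (7,6) lies in no bag.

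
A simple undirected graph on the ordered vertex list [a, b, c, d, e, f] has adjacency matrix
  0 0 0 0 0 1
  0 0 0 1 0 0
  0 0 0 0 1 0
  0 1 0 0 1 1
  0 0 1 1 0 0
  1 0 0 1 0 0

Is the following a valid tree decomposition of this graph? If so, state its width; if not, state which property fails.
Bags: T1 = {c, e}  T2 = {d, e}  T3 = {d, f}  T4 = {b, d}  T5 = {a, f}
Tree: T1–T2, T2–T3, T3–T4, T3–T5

Yes; width 1.

Every vertex of G appears in some bag (union = {a, b, c, d, e, f}); every edge is covered by a bag; and for each vertex v the set of bags containing v is connected in the bag tree. The decomposition is therefore valid. The largest bag has 2 vertices, so the width is 1.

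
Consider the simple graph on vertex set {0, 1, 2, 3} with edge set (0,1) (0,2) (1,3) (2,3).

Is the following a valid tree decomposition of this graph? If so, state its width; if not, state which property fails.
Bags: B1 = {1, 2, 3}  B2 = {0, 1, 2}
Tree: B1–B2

Vertex coverage: the bags together contain {0, 1, 2, 3}, the full vertex set. Edge coverage: each edge of G has both endpoints in at least one bag. Running intersection: for every vertex, the bags containing it form a connected subtree. All three properties hold, so this is a valid tree decomposition of width max|bag| − 1 = 2, and hence tw(G) ≤ 2.

Yes; width 2.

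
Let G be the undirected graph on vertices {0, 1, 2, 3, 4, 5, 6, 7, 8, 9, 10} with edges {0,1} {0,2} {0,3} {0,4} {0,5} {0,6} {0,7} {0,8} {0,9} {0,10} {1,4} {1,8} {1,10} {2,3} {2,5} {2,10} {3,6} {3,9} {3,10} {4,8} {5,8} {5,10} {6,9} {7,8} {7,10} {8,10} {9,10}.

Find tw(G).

3

A width-3 tree decomposition is:
Bags: B1 = {0, 1, 8, 10}  B2 = {0, 5, 8, 10}  B3 = {0, 2, 5, 10}  B4 = {0, 2, 3, 10}  B5 = {0, 7, 8, 10}  B6 = {0, 1, 4, 8}  B7 = {0, 3, 9, 10}  B8 = {0, 3, 6, 9}
Tree: B1–B2, B2–B3, B3–B4, B2–B5, B1–B6, B4–B7, B7–B8
The largest bag has 4 vertices, giving width 3; this decomposition certifies tw(G) ≤ 3. For the lower bound, the 4 vertices {0, 1, 8, 10} are pairwise adjacent, and any tree decomposition puts a clique entirely inside one bag — forcing width ≥ 3. The upper and lower bounds meet at 3, so that is the treewidth.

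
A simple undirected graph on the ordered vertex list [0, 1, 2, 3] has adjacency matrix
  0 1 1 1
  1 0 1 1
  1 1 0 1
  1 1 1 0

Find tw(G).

A width-3 tree decomposition is:
Bags: B1 = {0, 1, 2, 3}
Tree: (single bag)
With just one bag of size 4, the width is 4 − 1 = 3, so tw(G) ≤ 3. For the lower bound, the 4 vertices {0, 1, 2, 3} are pairwise adjacent, and any tree decomposition puts a clique entirely inside one bag — forcing width ≥ 3. Combining the bounds, tw(G) = 3.

3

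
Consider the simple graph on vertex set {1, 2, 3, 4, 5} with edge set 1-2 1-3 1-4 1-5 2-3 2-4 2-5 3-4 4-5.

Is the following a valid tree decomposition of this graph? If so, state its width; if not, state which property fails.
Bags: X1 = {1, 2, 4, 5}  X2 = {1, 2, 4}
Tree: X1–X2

No — vertex 3 appears in no bag.

A tree decomposition must satisfy three properties: every vertex lies in some bag; for every edge, both endpoints lie together in some bag; and for every vertex, the bags containing it form a connected subtree. Here vertex 3 appears in no bag, so the decomposition is invalid.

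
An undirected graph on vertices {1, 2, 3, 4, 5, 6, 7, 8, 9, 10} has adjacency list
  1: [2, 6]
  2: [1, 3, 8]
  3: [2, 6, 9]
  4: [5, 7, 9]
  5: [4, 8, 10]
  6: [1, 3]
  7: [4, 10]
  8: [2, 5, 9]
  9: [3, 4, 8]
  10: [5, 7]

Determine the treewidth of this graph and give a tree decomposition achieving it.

Every bag has size at most 3, so the width is 3 − 1 = 2 and tw(G) ≤ 2. The edges 10–7–4–5–10 form a cycle, so G is not a tree and its treewidth is at least 2. Combining the bounds, tw(G) = 2.

Treewidth 2.
Bags: B1 = {5, 7, 10}  B2 = {4, 5, 7}  B3 = {4, 5, 8}  B4 = {4, 8, 9}  B5 = {2, 8, 9}  B6 = {2, 3, 9}  B7 = {1, 2, 3}  B8 = {1, 3, 6}
Tree: B1–B2, B2–B3, B3–B4, B4–B5, B5–B6, B6–B7, B7–B8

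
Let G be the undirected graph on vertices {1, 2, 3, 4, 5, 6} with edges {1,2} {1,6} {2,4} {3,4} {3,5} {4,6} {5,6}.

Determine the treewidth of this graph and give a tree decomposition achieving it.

Every bag has size at most 3, so the width is 3 − 1 = 2 and tw(G) ≤ 2. For the lower bound, G contains the cycle 2–1–6–4–2, so G is not a forest; only forests have treewidth ≤ 1, hence tw(G) ≥ 2. Hence tw(G) = 2 exactly.

Treewidth 2.
Bags: B1 = {1, 2, 4}  B2 = {1, 4, 6}  B3 = {3, 4, 6}  B4 = {3, 5, 6}
Tree: B1–B2, B2–B3, B3–B4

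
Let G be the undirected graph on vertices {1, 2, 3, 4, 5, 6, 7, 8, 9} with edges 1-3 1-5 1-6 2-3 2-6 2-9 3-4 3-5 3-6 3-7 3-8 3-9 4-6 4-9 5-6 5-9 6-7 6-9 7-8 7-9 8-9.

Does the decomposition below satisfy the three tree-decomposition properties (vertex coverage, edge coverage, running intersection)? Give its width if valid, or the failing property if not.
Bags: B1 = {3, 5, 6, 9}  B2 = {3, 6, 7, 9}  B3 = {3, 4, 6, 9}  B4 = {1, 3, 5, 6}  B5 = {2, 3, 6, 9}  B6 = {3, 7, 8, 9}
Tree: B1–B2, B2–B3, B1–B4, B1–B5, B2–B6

Every vertex of G appears in some bag (union = {1, 2, 3, 4, 5, 6, 7, 8, 9}); every edge is covered by a bag; and for each vertex v the set of bags containing v is connected in the bag tree. The decomposition is therefore valid. The largest bag has 4 vertices, so the width is 3.

Yes; width 3.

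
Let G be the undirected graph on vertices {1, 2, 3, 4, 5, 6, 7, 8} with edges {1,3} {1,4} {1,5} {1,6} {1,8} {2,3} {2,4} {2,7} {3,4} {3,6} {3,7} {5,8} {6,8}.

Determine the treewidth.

A width-2 tree decomposition is:
Bags: B1 = {1, 3, 6}  B2 = {1, 3, 4}  B3 = {2, 3, 4}  B4 = {1, 6, 8}  B5 = {2, 3, 7}  B6 = {1, 5, 8}
Tree: B1–B2, B2–B3, B1–B4, B3–B5, B4–B6
The largest bag has 3 vertices, giving width 2; this decomposition certifies tw(G) ≤ 2. Conversely, {1, 5, 8} is a clique of size 3, and the vertices of any clique must share a bag in every tree decomposition; so some bag has ≥ 3 vertices and tw(G) ≥ 2. Hence tw(G) = 2 exactly.

2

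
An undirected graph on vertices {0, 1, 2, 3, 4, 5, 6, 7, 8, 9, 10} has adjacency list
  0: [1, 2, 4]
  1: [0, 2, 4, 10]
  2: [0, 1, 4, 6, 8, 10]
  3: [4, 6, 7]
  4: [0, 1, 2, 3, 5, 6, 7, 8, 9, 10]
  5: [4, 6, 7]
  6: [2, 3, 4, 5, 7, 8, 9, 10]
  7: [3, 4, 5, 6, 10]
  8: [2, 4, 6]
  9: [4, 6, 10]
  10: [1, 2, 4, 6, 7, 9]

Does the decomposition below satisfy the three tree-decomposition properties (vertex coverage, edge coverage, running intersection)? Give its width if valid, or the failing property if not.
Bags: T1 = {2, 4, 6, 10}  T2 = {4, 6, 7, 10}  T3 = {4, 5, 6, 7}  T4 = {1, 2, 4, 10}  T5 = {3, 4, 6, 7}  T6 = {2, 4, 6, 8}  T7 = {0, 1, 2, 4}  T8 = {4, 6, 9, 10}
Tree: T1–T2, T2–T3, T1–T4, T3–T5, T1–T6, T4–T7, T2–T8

Yes; width 3.

Checking the three conditions: (i) the bags cover all of {0, 1, 2, 3, 4, 5, 6, 7, 8, 9, 10}; (ii) for each edge, some bag contains both endpoints; (iii) the bags containing any fixed vertex form a subtree. All hold, so the decomposition is valid with width 4 − 1 = 3.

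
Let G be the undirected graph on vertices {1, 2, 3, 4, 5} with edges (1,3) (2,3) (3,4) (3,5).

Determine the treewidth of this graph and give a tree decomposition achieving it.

Treewidth 1.
Bags: B1 = {2, 3}  B2 = {3, 4}  B3 = {3, 5}  B4 = {1, 3}
Tree: B1–B2, B2–B3, B2–B4

Every bag has size at most 2, so the width is 2 − 1 = 1 and tw(G) ≤ 1. Any graph with an edge has treewidth ≥ 1, and G has the edge 2–3. Therefore the treewidth is 1.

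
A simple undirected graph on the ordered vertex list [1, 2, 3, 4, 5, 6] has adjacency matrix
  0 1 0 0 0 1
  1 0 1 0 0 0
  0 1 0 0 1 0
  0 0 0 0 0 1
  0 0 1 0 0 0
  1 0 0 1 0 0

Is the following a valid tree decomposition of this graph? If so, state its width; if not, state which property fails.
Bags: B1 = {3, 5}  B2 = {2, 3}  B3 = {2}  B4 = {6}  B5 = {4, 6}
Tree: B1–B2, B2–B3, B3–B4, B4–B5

No — vertex 1 appears in no bag.

A tree decomposition must satisfy three properties: every vertex lies in some bag; for every edge, both endpoints lie together in some bag; and for every vertex, the bags containing it form a connected subtree. Here vertex 1 appears in no bag, so the decomposition is invalid.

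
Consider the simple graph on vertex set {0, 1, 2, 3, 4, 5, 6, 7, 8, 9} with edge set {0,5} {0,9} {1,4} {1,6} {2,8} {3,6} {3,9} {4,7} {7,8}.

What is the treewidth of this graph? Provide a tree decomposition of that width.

Every bag has size at most 2, so the width is 2 − 1 = 1 and tw(G) ≤ 1. G has an edge, so its treewidth is at least 1. Therefore the treewidth is 1.

Treewidth 1.
Bags: B1 = {2, 8}  B2 = {7, 8}  B3 = {4, 7}  B4 = {1, 4}  B5 = {1, 6}  B6 = {3, 6}  B7 = {3, 9}  B8 = {0, 9}  B9 = {0, 5}
Tree: B1–B2, B2–B3, B3–B4, B4–B5, B5–B6, B6–B7, B7–B8, B8–B9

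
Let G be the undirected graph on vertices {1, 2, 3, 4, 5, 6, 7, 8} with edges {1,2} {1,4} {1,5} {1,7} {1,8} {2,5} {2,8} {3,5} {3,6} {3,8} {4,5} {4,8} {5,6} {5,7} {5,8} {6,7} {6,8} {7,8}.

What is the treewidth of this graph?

3

A width-3 tree decomposition is:
Bags: B1 = {3, 5, 6, 8}  B2 = {5, 6, 7, 8}  B3 = {1, 5, 7, 8}  B4 = {1, 4, 5, 8}  B5 = {1, 2, 5, 8}
Tree: B1–B2, B2–B3, B3–B4, B3–B5
Every bag has size at most 4, so the width is 4 − 1 = 3 and tw(G) ≤ 3. On the other hand G contains the 4-clique {1, 2, 5, 8}. A clique must lie in a single bag of any decomposition, so no decomposition can have width below 3. Therefore the treewidth is 3.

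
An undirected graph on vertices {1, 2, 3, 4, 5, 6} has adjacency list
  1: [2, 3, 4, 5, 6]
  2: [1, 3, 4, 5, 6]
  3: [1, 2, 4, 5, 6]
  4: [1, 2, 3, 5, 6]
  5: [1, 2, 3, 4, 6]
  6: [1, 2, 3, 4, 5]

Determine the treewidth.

A width-5 tree decomposition is:
Bags: B1 = {1, 2, 3, 4, 5, 6}
Tree: (single bag)
A single bag containing all 6 vertices is trivially a valid decomposition of width 5. For the lower bound, the 6 vertices {1, 2, 3, 4, 5, 6} are pairwise adjacent, and any tree decomposition puts a clique entirely inside one bag — forcing width ≥ 5. Combining the bounds, tw(G) = 5.

5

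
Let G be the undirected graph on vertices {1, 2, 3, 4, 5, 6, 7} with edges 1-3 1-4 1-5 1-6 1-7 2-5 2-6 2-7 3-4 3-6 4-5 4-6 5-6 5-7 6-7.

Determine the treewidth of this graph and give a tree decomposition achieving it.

Each bag holds 4 vertices, so the decomposition has width 3, which upper-bounds the treewidth. On the other hand G contains the 4-clique {1, 3, 4, 6}. A clique must lie in a single bag of any decomposition, so no decomposition can have width below 3. Therefore the treewidth is 3.

Treewidth 3.
One optimal decomposition is:
Bags: B1 = {1, 3, 4, 6}  B2 = {1, 4, 5, 6}  B3 = {1, 5, 6, 7}  B4 = {2, 5, 6, 7}
Tree: B1–B2, B2–B3, B3–B4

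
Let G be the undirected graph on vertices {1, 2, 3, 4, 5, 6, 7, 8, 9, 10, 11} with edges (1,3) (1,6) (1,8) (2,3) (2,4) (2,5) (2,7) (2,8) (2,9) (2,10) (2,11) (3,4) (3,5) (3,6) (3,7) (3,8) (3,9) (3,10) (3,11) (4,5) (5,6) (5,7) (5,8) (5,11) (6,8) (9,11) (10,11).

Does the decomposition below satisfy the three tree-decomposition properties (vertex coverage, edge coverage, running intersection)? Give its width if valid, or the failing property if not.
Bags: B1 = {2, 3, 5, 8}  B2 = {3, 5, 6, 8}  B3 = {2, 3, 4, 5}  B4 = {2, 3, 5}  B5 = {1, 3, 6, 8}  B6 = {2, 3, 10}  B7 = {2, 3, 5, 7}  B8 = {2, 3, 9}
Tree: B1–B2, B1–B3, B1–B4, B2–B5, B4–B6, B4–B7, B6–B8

No — vertex 11 appears in no bag.

A tree decomposition must satisfy three properties: every vertex lies in some bag; for every edge, both endpoints lie together in some bag; and for every vertex, the bags containing it form a connected subtree. Here vertex 11 appears in no bag, so the decomposition is invalid.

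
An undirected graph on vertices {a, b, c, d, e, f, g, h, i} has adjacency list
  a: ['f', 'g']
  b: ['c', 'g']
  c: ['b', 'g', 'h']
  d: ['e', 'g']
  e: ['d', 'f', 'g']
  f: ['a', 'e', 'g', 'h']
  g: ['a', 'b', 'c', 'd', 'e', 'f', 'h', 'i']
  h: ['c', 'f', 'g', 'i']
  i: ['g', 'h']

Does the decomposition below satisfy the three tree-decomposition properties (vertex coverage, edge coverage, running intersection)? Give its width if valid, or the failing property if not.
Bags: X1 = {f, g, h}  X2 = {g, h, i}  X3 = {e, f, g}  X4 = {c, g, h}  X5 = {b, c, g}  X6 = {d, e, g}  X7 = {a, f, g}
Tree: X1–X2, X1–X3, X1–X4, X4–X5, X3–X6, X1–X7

Checking the three conditions: (i) the bags cover all of {a, b, c, d, e, f, g, h, i}; (ii) for each edge, some bag contains both endpoints; (iii) the bags containing any fixed vertex form a subtree. All hold, so the decomposition is valid with width 3 − 1 = 2.

Yes; width 2.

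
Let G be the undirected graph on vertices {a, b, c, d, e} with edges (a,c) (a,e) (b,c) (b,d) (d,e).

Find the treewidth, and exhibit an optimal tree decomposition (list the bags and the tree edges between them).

Treewidth 2.
One such decomposition:
Bags: B1 = {a, d, e}  B2 = {a, b, d}  B3 = {a, b, c}
Tree: B1–B2, B2–B3

Each bag holds 3 vertices, so the decomposition has width 2, which upper-bounds the treewidth. The edges a–e–d–b–c–a form a cycle, so G is not a tree and its treewidth is at least 2. Hence tw(G) = 2 exactly.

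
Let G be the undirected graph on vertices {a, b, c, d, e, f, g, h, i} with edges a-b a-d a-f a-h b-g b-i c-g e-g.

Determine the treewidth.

A width-1 tree decomposition is:
Bags: B1 = {a, b}  B2 = {b, g}  B3 = {e, g}  B4 = {b, i}  B5 = {a, d}  B6 = {c, g}  B7 = {a, h}  B8 = {a, f}
Tree: B1–B2, B2–B3, B2–B4, B1–B5, B2–B6, B5–B7, B1–B8
The largest bag has 2 vertices, giving width 1; this decomposition certifies tw(G) ≤ 1. Any graph with an edge has treewidth ≥ 1, and G has the edge a–b. The upper and lower bounds meet at 1, so that is the treewidth.

1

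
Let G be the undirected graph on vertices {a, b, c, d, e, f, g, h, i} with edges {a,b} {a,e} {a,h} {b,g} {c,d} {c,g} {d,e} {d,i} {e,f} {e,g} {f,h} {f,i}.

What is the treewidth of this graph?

A width-3 tree decomposition is:
Bags: B1 = {d, f, h, i}  B2 = {d, e, f, h}  B3 = {a, d, e, h}  B4 = {a, c, d, e}  B5 = {a, c, e, g}  B6 = {a, b, c, g}
Tree: B1–B2, B2–B3, B3–B4, B4–B5, B5–B6
Each bag holds 4 vertices, so the decomposition has width 3, which upper-bounds the treewidth. For the lower bound: the 4 vertex sets {f,h,i}, {d}, {e}, {a,b,c,g} are disjoint, each induces a connected subgraph, and every pair is joined by at least one edge of G. Contracting each set to a single vertex therefore yields K_{4} as a minor, and since treewidth is minor-monotone, tw(G) ≥ tw(K_{4}) = 3. Therefore the treewidth is 3.

3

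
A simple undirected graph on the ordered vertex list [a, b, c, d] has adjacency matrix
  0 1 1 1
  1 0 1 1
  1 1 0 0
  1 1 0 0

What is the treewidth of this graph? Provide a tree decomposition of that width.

Each bag holds 3 vertices, so the decomposition has width 2, which upper-bounds the treewidth. Conversely, {a, b, d} is a clique of size 3, and the vertices of any clique must share a bag in every tree decomposition; so some bag has ≥ 3 vertices and tw(G) ≥ 2. Hence tw(G) = 2 exactly.

Treewidth 2.
Bags: B1 = {a, b, c}  B2 = {a, b, d}
Tree: B1–B2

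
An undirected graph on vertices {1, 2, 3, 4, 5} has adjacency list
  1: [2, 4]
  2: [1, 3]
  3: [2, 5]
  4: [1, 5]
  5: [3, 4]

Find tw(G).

A width-2 tree decomposition is:
Bags: B1 = {1, 2, 3}  B2 = {1, 3, 4}  B3 = {3, 4, 5}
Tree: B1–B2, B2–B3
The largest bag has 3 vertices, giving width 2; this decomposition certifies tw(G) ≤ 2. The edges 3–2–1–4–5–3 form a cycle, so G is not a tree and its treewidth is at least 2. Hence tw(G) = 2 exactly.

2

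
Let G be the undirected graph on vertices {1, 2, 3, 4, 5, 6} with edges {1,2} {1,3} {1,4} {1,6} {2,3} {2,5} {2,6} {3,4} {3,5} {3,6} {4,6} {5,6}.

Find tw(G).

3

A width-3 tree decomposition is:
Bags: B1 = {1, 2, 3, 6}  B2 = {2, 3, 5, 6}  B3 = {1, 3, 4, 6}
Tree: B1–B2, B1–B3
The largest bag has 4 vertices, giving width 3; this decomposition certifies tw(G) ≤ 3. On the other hand G contains the 4-clique {1, 2, 3, 6}. A clique must lie in a single bag of any decomposition, so no decomposition can have width below 3. The upper and lower bounds meet at 3, so that is the treewidth.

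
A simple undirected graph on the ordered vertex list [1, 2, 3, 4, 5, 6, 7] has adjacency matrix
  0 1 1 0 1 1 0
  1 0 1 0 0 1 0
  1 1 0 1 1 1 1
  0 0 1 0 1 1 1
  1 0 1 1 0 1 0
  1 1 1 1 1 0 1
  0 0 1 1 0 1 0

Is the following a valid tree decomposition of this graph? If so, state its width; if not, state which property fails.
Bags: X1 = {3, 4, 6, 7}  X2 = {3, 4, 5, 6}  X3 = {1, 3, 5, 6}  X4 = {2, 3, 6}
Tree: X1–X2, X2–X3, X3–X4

No — edge (1,2) lies in no bag.

A tree decomposition must satisfy three properties: every vertex lies in some bag; for every edge, both endpoints lie together in some bag; and for every vertex, the bags containing it form a connected subtree. Here edge (1,2) lies in no bag, so the decomposition is invalid.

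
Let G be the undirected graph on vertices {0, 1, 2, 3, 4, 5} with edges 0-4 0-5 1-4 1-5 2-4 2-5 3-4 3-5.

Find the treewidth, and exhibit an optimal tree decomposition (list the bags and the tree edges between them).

Every bag has size at most 3, so the width is 3 − 1 = 2 and tw(G) ≤ 2. The edges 4–2–5–0–4 form a cycle, so G is not a tree and its treewidth is at least 2. Therefore the treewidth is 2.

Treewidth 2.
Bags: B1 = {2, 4, 5}  B2 = {0, 4, 5}  B3 = {3, 4, 5}  B4 = {1, 4, 5}
Tree: B1–B2, B2–B3, B3–B4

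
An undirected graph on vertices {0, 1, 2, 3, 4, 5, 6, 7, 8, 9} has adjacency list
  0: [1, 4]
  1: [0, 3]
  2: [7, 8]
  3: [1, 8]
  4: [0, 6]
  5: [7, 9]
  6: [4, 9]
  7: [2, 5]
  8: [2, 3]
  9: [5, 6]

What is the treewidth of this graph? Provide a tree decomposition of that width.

Treewidth 2.
One optimal decomposition is:
Bags: B1 = {2, 3, 8}  B2 = {1, 2, 3}  B3 = {0, 1, 2}  B4 = {0, 2, 4}  B5 = {2, 4, 6}  B6 = {2, 6, 9}  B7 = {2, 5, 9}  B8 = {2, 5, 7}
Tree: B1–B2, B2–B3, B3–B4, B4–B5, B5–B6, B6–B7, B7–B8

Every bag has size at most 3, so the width is 3 − 1 = 2 and tw(G) ≤ 2. Since 2–8–3–1–0–4–6–9–5–7–2 is a cycle in G, G is not acyclic. Forests are exactly the graphs of treewidth ≤ 1, so tw(G) ≥ 2. Therefore the treewidth is 2.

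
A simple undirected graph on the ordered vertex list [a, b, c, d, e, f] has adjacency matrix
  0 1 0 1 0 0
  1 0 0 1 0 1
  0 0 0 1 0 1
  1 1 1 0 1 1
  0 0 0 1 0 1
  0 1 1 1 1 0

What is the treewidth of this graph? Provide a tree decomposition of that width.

Every bag has size at most 3, so the width is 3 − 1 = 2 and tw(G) ≤ 2. Conversely, {a, b, d} is a clique of size 3, and the vertices of any clique must share a bag in every tree decomposition; so some bag has ≥ 3 vertices and tw(G) ≥ 2. The upper and lower bounds meet at 2, so that is the treewidth.

Treewidth 2.
Bags: B1 = {a, b, d}  B2 = {b, d, f}  B3 = {d, e, f}  B4 = {c, d, f}
Tree: B1–B2, B2–B3, B3–B4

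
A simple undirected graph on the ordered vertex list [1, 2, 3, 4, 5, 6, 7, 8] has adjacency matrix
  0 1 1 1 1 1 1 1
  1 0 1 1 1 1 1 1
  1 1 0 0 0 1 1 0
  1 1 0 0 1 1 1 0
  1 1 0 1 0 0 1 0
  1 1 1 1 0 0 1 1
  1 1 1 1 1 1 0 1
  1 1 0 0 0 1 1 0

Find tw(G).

4

A width-4 tree decomposition is:
Bags: B1 = {1, 2, 4, 6, 7}  B2 = {1, 2, 6, 7, 8}  B3 = {1, 2, 3, 6, 7}  B4 = {1, 2, 4, 5, 7}
Tree: B1–B2, B2–B3, B1–B4
Every bag has size at most 5, so the width is 5 − 1 = 4 and tw(G) ≤ 4. On the other hand G contains the 5-clique {1, 2, 4, 5, 7}. A clique must lie in a single bag of any decomposition, so no decomposition can have width below 4. The upper and lower bounds meet at 4, so that is the treewidth.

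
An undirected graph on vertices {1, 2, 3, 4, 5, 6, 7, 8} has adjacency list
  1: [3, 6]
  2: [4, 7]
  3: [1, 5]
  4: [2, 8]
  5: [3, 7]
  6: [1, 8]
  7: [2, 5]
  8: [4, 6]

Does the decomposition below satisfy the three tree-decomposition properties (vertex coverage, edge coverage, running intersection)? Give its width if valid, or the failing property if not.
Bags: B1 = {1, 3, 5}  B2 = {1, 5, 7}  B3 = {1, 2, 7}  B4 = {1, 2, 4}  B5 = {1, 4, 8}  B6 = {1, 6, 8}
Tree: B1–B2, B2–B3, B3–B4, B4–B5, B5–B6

Yes; width 2.

Every vertex of G appears in some bag (union = {1, 2, 3, 4, 5, 6, 7, 8}); every edge is covered by a bag; and for each vertex v the set of bags containing v is connected in the bag tree. The decomposition is therefore valid. The largest bag has 3 vertices, so the width is 2.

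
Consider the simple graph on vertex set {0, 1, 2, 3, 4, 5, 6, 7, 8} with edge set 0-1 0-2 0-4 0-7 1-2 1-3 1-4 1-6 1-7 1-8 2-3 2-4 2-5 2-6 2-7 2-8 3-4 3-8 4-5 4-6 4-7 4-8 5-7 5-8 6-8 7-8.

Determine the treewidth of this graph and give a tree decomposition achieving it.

Treewidth 4.
Bags: B1 = {0, 1, 2, 4, 7}  B2 = {1, 2, 4, 7, 8}  B3 = {2, 4, 5, 7, 8}  B4 = {1, 2, 4, 6, 8}  B5 = {1, 2, 3, 4, 8}
Tree: B1–B2, B2–B3, B2–B4, B2–B5

Each bag holds 5 vertices, so the decomposition has width 4, which upper-bounds the treewidth. Conversely, {0, 1, 2, 4, 7} is a clique of size 5, and the vertices of any clique must share a bag in every tree decomposition; so some bag has ≥ 5 vertices and tw(G) ≥ 4. Therefore the treewidth is 4.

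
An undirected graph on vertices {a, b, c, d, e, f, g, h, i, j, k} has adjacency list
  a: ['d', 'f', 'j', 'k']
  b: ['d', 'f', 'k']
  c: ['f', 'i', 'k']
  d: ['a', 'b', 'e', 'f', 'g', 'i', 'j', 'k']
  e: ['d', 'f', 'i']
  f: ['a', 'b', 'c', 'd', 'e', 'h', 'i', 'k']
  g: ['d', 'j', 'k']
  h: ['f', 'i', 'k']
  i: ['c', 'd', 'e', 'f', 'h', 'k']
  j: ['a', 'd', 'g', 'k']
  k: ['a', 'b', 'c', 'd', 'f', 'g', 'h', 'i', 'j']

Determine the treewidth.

3

A width-3 tree decomposition is:
Bags: B1 = {a, d, j, k}  B2 = {a, d, f, k}  B3 = {d, f, i, k}  B4 = {d, e, f, i}  B5 = {d, g, j, k}  B6 = {b, d, f, k}  B7 = {f, h, i, k}  B8 = {c, f, i, k}
Tree: B1–B2, B2–B3, B3–B4, B1–B5, B2–B6, B3–B7, B3–B8
Every bag has size at most 4, so the width is 4 − 1 = 3 and tw(G) ≤ 3. Conversely, {d, e, f, i} is a clique of size 4, and the vertices of any clique must share a bag in every tree decomposition; so some bag has ≥ 4 vertices and tw(G) ≥ 3. Therefore the treewidth is 3.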